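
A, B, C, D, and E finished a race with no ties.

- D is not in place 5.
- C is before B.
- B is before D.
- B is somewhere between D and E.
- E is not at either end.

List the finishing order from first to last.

C, E, B, D, A

From clue 1: D is in {1,2,3,4}.
From clues 1–2: B is in {2,3,4,5}.
From clues 1–3: B is in {2,3}.
From clues 1–4: B → place 3, D → place 4, A → place 5.
From clues 1–5: C → place 1, E → place 2.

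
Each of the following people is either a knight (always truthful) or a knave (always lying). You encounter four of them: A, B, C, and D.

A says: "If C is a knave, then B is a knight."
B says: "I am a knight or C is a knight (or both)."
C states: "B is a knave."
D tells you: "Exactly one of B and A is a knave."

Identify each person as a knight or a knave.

Consider A. Suppose A is a knave.
Then no assignment of the remaining roles makes every statement match its speaker's type — contradiction.
So A is a knight.
Consider B. Suppose B is a knave.
Then no assignment of the remaining roles makes every statement match its speaker's type — contradiction.
So B is a knight.
With that fixed, C's statement is false, so C is a knave.
With that fixed, D's statement is false, so D is a knave.

A: knight, B: knight, C: knave, D: knave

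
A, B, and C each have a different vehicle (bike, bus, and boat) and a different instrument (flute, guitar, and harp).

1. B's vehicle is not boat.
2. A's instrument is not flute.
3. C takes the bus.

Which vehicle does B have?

bike

Clue 1 rules out boat for B's vehicle.
With clues 1–3, bus is impossible for B's vehicle.
That leaves bike.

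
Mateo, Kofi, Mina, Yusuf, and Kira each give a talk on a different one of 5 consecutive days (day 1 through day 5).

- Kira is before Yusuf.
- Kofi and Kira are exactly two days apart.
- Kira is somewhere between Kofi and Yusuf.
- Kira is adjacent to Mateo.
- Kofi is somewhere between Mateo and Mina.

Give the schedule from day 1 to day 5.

From clue 1: Yusuf is in {2,3,4,5}.
From clues 1–3: Kofi is in {1,2}.
From clues 1–5: Mina → day 1, Kofi → day 2, Mateo → day 3, Kira → day 4, Yusuf → day 5.

Mina, Kofi, Mateo, Kira, Yusuf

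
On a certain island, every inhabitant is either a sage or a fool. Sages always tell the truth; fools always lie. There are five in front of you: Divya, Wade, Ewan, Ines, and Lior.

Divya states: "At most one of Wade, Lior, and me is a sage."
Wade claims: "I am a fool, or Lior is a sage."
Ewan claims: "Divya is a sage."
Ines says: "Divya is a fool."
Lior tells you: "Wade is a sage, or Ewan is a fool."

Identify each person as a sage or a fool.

Consider Divya. Suppose Divya is a sage.
Then no assignment of the remaining roles makes every statement match its speaker's type — contradiction.
So Divya is a fool.
With that fixed, Ewan's statement is false, so Ewan is a fool.
With that fixed, Ines's statement is true, so Ines is a sage.
With that fixed, Lior's statement is true, so Lior is a sage.
With that fixed, Wade's statement is true, so Wade is a sage.

Divya: fool, Wade: sage, Ewan: fool, Ines: sage, Lior: sage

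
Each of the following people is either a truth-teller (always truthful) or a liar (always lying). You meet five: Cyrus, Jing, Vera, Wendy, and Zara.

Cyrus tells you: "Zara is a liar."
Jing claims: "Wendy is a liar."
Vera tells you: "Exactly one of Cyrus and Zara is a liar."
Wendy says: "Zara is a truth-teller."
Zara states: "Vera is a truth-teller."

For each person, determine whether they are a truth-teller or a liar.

Cyrus: liar, Jing: liar, Vera: truth-teller, Wendy: truth-teller, Zara: truth-teller

Consider Cyrus. Suppose Cyrus is a truth-teller.
Then no assignment of the remaining roles makes every statement match its speaker's type — contradiction.
So Cyrus is a liar.
Consider Jing. Suppose Jing is a truth-teller.
Then no assignment of the remaining roles makes every statement match its speaker's type — contradiction.
So Jing is a liar.
Consider Vera. Suppose Vera is a liar.
Then no assignment of the remaining roles makes every statement match its speaker's type — contradiction.
So Vera is a truth-teller.
With that fixed, Zara's statement is true, so Zara is a truth-teller.
With that fixed, Wendy's statement is true, so Wendy is a truth-teller.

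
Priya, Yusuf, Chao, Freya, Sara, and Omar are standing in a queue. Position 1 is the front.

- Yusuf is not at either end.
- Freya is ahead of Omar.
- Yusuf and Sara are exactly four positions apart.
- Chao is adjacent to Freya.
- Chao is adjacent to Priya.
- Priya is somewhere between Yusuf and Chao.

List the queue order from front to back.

Sara, Freya, Chao, Priya, Yusuf, Omar

From clue 1: Yusuf is in {2,3,4,5}.
From clues 1–3: Yusuf is in {2,5}.
From clues 1–5: Sara → position 1, Chao → position 3, Yusuf → position 5, Omar → position 6.
From clues 1–6: Freya → position 2, Priya → position 4.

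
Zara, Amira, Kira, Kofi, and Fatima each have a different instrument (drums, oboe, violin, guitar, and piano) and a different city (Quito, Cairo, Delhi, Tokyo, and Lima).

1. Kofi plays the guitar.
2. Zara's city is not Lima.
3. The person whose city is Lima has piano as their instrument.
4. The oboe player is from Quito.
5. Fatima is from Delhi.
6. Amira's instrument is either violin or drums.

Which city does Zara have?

Quito

With clues 1–2, Lima is impossible for Zara's city.
With clues 1–5, Delhi is impossible for Zara's city.
With clues 1–6, Cairo and Tokyo are impossible for Zara's city.
That leaves Quito.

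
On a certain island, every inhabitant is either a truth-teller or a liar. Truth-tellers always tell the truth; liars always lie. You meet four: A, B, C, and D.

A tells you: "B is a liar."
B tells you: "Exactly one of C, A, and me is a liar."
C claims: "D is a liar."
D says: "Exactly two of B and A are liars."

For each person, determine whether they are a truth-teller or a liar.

A: liar, B: truth-teller, C: truth-teller, D: liar

Consider A. Suppose A is a truth-teller.
Then no assignment of the remaining roles makes every statement match its speaker's type — contradiction.
So A is a liar.
Consider B. Suppose B is a liar.
Then A's statement comes out true, contradicting A being a liar.
So B is a truth-teller.
With that fixed, D's statement is false, so D is a liar.
With that fixed, C's statement is true, so C is a truth-teller.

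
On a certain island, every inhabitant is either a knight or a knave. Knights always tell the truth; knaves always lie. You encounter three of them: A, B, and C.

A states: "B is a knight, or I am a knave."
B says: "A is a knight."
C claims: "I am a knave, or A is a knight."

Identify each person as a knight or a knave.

Consider A. Suppose A is a knave.
Then A's own statement would have to be false, but it can't be — contradiction.
So A is a knight.
With that fixed, B's statement is true, so B is a knight.
With that fixed, C's statement is true, so C is a knight.

A: knight, B: knight, C: knight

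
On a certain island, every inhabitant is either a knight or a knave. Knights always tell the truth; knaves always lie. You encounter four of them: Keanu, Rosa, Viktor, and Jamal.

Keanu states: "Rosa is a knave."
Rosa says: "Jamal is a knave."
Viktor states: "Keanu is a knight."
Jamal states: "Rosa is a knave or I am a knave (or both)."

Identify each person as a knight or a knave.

Consider Keanu. Suppose Keanu is a knave.
Then no assignment of the remaining roles makes every statement match its speaker's type — contradiction.
So Keanu is a knight.
With that fixed, Viktor's statement is true, so Viktor is a knight.
Consider Rosa. Suppose Rosa is a knight.
Then Keanu's statement comes out false, contradicting Keanu being a knight.
So Rosa is a knave.
With that fixed, Jamal's statement is true, so Jamal is a knight.

Keanu: knight, Rosa: knave, Viktor: knight, Jamal: knight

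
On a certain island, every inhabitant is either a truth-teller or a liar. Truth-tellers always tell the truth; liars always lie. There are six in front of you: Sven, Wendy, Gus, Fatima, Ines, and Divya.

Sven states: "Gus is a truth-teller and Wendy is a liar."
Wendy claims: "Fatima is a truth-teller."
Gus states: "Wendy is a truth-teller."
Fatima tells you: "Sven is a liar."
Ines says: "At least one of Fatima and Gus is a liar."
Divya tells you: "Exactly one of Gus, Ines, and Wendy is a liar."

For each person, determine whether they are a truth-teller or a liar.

Sven: liar, Wendy: truth-teller, Gus: truth-teller, Fatima: truth-teller, Ines: liar, Divya: truth-teller

Consider Sven. Suppose Sven is a truth-teller.
Then no assignment of the remaining roles makes every statement match its speaker's type — contradiction.
So Sven is a liar.
With that fixed, Fatima's statement is true, so Fatima is a truth-teller.
With that fixed, Wendy's statement is true, so Wendy is a truth-teller.
With that fixed, Gus's statement is true, so Gus is a truth-teller.
With that fixed, Ines's statement is false, so Ines is a liar.
With that fixed, Divya's statement is true, so Divya is a truth-teller.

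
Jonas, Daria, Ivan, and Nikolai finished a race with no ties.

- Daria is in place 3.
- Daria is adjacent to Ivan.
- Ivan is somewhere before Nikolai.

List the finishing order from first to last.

From clue 1: Daria → place 3.
From clues 1–2: Ivan is in {2,4}.
From clues 1–3: Jonas → place 1, Ivan → place 2, Nikolai → place 4.

Jonas, Ivan, Daria, Nikolai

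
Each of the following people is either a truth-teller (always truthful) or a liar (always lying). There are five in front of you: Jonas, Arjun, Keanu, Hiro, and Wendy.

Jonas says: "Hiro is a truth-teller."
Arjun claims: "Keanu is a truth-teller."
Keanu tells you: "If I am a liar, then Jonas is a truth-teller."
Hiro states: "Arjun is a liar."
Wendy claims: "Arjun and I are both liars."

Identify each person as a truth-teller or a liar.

Jonas: liar, Arjun: truth-teller, Keanu: truth-teller, Hiro: liar, Wendy: liar

Consider Jonas. Suppose Jonas is a truth-teller.
Then no assignment of the remaining roles makes every statement match its speaker's type — contradiction.
So Jonas is a liar.
Consider Arjun. Suppose Arjun is a liar.
Then whichever role Wendy has, Wendy's statement has the wrong truth value — contradiction.
So Arjun is a truth-teller.
With that fixed, Hiro's statement is false, so Hiro is a liar.
With that fixed, Wendy's statement is false, so Wendy is a liar.
Consider Keanu. Suppose Keanu is a liar.
Then Arjun's statement comes out false, contradicting Arjun being a truth-teller.
So Keanu is a truth-teller.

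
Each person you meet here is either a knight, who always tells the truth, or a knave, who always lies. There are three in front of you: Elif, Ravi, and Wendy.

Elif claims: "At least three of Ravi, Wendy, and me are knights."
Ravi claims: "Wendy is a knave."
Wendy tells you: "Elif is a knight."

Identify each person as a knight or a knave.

Elif: knave, Ravi: knight, Wendy: knave

Consider Elif. Suppose Elif is a knight.
Then no assignment of the remaining roles makes every statement match its speaker's type — contradiction.
So Elif is a knave.
With that fixed, Wendy's statement is false, so Wendy is a knave.
With that fixed, Ravi's statement is true, so Ravi is a knight.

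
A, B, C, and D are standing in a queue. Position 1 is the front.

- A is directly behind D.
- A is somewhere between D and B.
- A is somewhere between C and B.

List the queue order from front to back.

From clue 1: A is in {2,3,4}.
From clues 1–2: A is in {2,3}.
From clues 1–3: C → position 1, D → position 2, A → position 3, B → position 4.

C, D, A, B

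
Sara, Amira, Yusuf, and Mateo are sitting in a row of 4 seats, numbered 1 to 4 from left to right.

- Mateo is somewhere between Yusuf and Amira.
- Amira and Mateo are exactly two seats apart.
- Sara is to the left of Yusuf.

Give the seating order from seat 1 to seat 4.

From clue 1: Mateo is in {2,3}.
From clues 1–2: Sara is in {2,3}.
From clues 1–3: Amira → seat 1, Sara → seat 2, Mateo → seat 3, Yusuf → seat 4.

Amira, Sara, Mateo, Yusuf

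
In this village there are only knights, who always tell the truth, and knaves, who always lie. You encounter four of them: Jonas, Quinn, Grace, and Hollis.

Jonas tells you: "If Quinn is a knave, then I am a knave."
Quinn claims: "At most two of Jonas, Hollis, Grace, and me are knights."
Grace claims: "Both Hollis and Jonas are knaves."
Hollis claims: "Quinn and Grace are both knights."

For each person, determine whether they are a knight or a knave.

Jonas: knight, Quinn: knight, Grace: knave, Hollis: knave

Consider Jonas. Suppose Jonas is a knave.
Then Jonas's own statement would have to be false, but it can't be — contradiction.
So Jonas is a knight.
With that fixed, Grace's statement is false, so Grace is a knave.
With that fixed, Hollis's statement is false, so Hollis is a knave.
With that fixed, Quinn's statement is true, so Quinn is a knight.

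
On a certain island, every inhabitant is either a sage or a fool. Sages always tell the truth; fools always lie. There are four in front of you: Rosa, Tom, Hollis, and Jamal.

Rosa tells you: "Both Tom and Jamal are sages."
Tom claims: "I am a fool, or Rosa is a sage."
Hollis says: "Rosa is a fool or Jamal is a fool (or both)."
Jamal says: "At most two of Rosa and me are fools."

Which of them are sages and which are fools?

Rosa: sage, Tom: sage, Hollis: fool, Jamal: sage

Regardless of anyone's role, Jamal's statement is true, so Jamal is a sage.
Consider Rosa. Suppose Rosa is a fool.
Then whichever role Tom has, Tom's statement has the wrong truth value — contradiction.
So Rosa is a sage.
With that fixed, Tom's statement is true, so Tom is a sage.
With that fixed, Hollis's statement is false, so Hollis is a fool.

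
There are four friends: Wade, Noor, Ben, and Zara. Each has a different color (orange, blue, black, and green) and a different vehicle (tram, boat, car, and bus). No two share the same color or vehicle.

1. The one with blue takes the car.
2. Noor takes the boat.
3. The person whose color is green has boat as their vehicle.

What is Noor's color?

green

With clues 1–2, blue is impossible for Noor's color.
With clues 1–3, black and orange are impossible for Noor's color.
That leaves green.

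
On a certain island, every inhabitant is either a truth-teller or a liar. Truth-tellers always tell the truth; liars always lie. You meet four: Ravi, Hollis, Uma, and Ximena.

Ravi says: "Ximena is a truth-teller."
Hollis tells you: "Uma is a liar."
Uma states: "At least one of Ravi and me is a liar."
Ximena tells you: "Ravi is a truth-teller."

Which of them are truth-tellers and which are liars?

Consider Ravi. Suppose Ravi is a truth-teller.
Then whichever role Uma has, Uma's statement has the wrong truth value — contradiction.
So Ravi is a liar.
With that fixed, Uma's statement is true, so Uma is a truth-teller.
With that fixed, Ximena's statement is false, so Ximena is a liar.
With that fixed, Hollis's statement is false, so Hollis is a liar.

Ravi: liar, Hollis: liar, Uma: truth-teller, Ximena: liar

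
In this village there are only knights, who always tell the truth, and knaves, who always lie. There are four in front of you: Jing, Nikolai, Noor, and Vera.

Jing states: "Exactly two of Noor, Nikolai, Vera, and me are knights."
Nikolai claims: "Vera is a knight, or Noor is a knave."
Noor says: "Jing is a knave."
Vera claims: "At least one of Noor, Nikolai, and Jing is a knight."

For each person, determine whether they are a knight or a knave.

Jing: knave, Nikolai: knight, Noor: knight, Vera: knight

Consider Jing. Suppose Jing is a knight.
Then no assignment of the remaining roles makes every statement match its speaker's type — contradiction.
So Jing is a knave.
With that fixed, Noor's statement is true, so Noor is a knight.
With that fixed, Vera's statement is true, so Vera is a knight.
With that fixed, Nikolai's statement is true, so Nikolai is a knight.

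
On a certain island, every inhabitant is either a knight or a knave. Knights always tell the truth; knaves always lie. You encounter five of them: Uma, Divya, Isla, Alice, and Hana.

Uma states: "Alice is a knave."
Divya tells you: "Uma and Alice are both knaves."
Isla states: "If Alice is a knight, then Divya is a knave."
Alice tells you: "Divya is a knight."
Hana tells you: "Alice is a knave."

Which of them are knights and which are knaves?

Uma: knight, Divya: knave, Isla: knight, Alice: knave, Hana: knight

Consider Uma. Suppose Uma is a knave.
Then no assignment of the remaining roles makes every statement match its speaker's type — contradiction.
So Uma is a knight.
With that fixed, Divya's statement is false, so Divya is a knave.
With that fixed, Isla's statement is true, so Isla is a knight.
With that fixed, Alice's statement is false, so Alice is a knave.
With that fixed, Hana's statement is true, so Hana is a knight.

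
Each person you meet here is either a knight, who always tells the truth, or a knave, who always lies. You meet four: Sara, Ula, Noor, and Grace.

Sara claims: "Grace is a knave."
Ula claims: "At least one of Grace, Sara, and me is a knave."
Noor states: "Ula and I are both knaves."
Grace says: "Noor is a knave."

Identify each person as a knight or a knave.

Sara: knave, Ula: knight, Noor: knave, Grace: knight

Consider Sara. Suppose Sara is a knight.
Then no assignment of the remaining roles makes every statement match its speaker's type — contradiction.
So Sara is a knave.
With that fixed, Ula's statement is true, so Ula is a knight.
With that fixed, Noor's statement is false, so Noor is a knave.
With that fixed, Grace's statement is true, so Grace is a knight.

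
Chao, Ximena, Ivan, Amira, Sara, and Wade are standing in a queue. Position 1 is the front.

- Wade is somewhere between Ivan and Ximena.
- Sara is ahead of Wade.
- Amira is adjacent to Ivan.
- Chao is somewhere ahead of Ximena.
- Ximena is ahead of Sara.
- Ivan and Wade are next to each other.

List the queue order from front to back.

From clue 1: Wade is in {2,3,4,5}.
From clues 1–2: Wade is in {3,4,5}.
From clues 1–4: Wade is in {4,5}.
From clues 1–5: Chao → position 1, Ximena → position 2, Sara → position 3, Wade → position 4.
From clues 1–6: Ivan → position 5, Amira → position 6.

Chao, Ximena, Sara, Wade, Ivan, Amira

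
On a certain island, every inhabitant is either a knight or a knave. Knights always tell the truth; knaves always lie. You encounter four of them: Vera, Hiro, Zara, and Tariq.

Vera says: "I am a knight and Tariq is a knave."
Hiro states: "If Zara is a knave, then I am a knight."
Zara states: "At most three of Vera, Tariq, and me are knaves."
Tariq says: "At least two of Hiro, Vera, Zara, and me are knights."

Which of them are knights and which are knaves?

Vera: knave, Hiro: knight, Zara: knight, Tariq: knight

Regardless of anyone's role, Zara's statement is true, so Zara is a knight.
With that fixed, Hiro's statement is true, so Hiro is a knight.
With that fixed, Tariq's statement is true, so Tariq is a knight.
With that fixed, Vera's statement is false, so Vera is a knave.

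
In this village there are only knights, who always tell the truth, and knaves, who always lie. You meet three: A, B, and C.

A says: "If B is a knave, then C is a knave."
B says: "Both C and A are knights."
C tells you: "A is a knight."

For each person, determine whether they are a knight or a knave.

Consider A. Suppose A is a knave.
Then no assignment of the remaining roles makes every statement match its speaker's type — contradiction.
So A is a knight.
With that fixed, C's statement is true, so C is a knight.
With that fixed, B's statement is true, so B is a knight.

A: knight, B: knight, C: knight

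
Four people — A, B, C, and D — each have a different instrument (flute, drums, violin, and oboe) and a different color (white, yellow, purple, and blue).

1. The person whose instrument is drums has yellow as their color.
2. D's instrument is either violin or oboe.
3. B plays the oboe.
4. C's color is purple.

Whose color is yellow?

With clues 1–2, D is impossible for the one with color yellow.
With clues 1–3, B is impossible for the one with color yellow.
With clues 1–4, C is impossible for the one with color yellow.
That leaves A.

A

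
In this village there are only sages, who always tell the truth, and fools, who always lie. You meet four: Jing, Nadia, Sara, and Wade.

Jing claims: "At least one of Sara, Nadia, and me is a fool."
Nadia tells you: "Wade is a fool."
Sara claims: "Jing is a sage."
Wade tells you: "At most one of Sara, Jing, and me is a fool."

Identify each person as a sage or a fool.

Jing: sage, Nadia: fool, Sara: sage, Wade: sage

Consider Jing. Suppose Jing is a fool.
Then Jing's own statement would have to be false, but it can't be — contradiction.
So Jing is a sage.
With that fixed, Sara's statement is true, so Sara is a sage.
With that fixed, Wade's statement is true, so Wade is a sage.
With that fixed, Nadia's statement is false, so Nadia is a fool.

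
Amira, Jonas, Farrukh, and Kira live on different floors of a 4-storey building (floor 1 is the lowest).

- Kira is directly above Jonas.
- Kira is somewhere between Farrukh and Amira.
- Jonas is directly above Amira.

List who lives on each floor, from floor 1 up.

Amira, Jonas, Kira, Farrukh

From clue 1: Jonas is in {1,2,3}.
From clues 1–2: Jonas → floor 2, Kira → floor 3.
From clues 1–3: Amira → floor 1, Farrukh → floor 4.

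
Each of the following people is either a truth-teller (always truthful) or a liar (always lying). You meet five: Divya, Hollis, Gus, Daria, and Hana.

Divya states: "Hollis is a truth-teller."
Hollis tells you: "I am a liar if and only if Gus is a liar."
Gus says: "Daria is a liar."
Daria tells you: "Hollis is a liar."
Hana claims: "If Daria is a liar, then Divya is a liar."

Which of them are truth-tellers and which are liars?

Consider Divya. Suppose Divya is a liar.
Then no assignment of the remaining roles makes every statement match its speaker's type — contradiction.
So Divya is a truth-teller.
Consider Hollis. Suppose Hollis is a liar.
Then Divya's statement comes out false, contradicting Divya being a truth-teller.
So Hollis is a truth-teller.
With that fixed, Daria's statement is false, so Daria is a liar.
With that fixed, Hana's statement is false, so Hana is a liar.
With that fixed, Gus's statement is true, so Gus is a truth-teller.

Divya: truth-teller, Hollis: truth-teller, Gus: truth-teller, Daria: liar, Hana: liar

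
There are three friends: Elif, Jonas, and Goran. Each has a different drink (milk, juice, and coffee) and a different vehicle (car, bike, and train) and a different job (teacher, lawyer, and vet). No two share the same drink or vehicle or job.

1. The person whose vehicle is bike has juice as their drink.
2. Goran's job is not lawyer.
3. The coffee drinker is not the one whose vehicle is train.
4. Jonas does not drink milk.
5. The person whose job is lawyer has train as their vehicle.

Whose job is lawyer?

With clues 1–2, Goran is impossible for the one with job lawyer.
With clues 1–5, Jonas is impossible for the one with job lawyer.
That leaves Elif.

Elif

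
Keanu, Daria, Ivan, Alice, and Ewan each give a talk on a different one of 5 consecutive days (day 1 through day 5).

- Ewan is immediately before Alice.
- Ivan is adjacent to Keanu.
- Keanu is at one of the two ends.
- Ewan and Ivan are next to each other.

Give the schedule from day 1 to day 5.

From clue 1: Alice is in {2,3,4,5}.
From clues 1–2: Daria is in {1,3,5}.
From clues 1–3: Keanu is in {1,5}.
From clues 1–4: Keanu → day 1, Ivan → day 2, Ewan → day 3, Alice → day 4, Daria → day 5.

Keanu, Ivan, Ewan, Alice, Daria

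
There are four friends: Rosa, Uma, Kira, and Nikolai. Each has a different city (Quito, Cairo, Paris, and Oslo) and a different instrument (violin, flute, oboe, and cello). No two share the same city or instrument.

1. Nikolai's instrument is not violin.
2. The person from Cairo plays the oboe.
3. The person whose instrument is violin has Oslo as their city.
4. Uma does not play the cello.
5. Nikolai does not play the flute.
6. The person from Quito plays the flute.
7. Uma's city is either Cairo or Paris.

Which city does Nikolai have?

Paris

With clues 1–3, Oslo is impossible for Nikolai's city.
With clues 1–6, Quito is impossible for Nikolai's city.
With clues 1–7, Cairo is impossible for Nikolai's city.
That leaves Paris.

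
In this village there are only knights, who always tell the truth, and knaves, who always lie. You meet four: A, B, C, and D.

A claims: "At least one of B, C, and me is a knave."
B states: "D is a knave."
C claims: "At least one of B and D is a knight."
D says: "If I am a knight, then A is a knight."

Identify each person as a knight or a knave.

Consider A. Suppose A is a knave.
Then A's own statement would have to be false, but it can't be — contradiction.
So A is a knight.
With that fixed, D's statement is true, so D is a knight.
With that fixed, B's statement is false, so B is a knave.
With that fixed, C's statement is true, so C is a knight.

A: knight, B: knave, C: knight, D: knight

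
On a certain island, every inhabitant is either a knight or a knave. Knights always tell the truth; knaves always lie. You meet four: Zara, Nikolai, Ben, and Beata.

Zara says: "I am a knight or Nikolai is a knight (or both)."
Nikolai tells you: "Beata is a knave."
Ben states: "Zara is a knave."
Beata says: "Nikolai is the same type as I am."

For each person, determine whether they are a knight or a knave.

Zara: knight, Nikolai: knight, Ben: knave, Beata: knave

Consider Zara. Suppose Zara is a knave.
Then no assignment of the remaining roles makes every statement match its speaker's type — contradiction.
So Zara is a knight.
With that fixed, Ben's statement is false, so Ben is a knave.
Consider Nikolai. Suppose Nikolai is a knave.
Then whichever role Beata has, Beata's statement has the wrong truth value — contradiction.
So Nikolai is a knight.
Consider Beata. Suppose Beata is a knight.
Then Nikolai's statement comes out false, contradicting Nikolai being a knight.
So Beata is a knave.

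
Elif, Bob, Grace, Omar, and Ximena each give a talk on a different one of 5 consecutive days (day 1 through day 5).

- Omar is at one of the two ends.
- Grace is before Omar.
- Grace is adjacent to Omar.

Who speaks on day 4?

With clue 1, Omar is ruled out for day 4.
With clues 1–3, Bob, Elif, and Ximena are ruled out for day 4.
So day 4 is Grace.

Grace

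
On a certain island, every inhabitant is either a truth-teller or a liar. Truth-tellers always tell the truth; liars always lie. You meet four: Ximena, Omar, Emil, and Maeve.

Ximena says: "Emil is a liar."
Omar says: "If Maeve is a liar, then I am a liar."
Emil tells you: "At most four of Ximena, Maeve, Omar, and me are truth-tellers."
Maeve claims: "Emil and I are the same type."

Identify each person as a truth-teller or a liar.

Ximena: liar, Omar: truth-teller, Emil: truth-teller, Maeve: truth-teller

Regardless of anyone's role, Emil's statement is true, so Emil is a truth-teller.
With that fixed, Ximena's statement is false, so Ximena is a liar.
Consider Omar. Suppose Omar is a liar.
Then Omar's own statement would have to be false, but it can't be — contradiction.
So Omar is a truth-teller.
Consider Maeve. Suppose Maeve is a liar.
Then Omar's statement comes out false, contradicting Omar being a truth-teller.
So Maeve is a truth-teller.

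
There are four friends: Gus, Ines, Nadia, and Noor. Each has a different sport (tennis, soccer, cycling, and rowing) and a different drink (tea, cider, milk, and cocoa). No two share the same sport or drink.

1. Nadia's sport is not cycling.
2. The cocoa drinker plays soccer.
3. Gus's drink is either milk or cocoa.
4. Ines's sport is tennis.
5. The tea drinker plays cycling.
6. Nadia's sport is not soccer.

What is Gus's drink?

cocoa

With clues 1–3, cider and tea are impossible for Gus's drink.
With clues 1–6, milk is impossible for Gus's drink.
That leaves cocoa.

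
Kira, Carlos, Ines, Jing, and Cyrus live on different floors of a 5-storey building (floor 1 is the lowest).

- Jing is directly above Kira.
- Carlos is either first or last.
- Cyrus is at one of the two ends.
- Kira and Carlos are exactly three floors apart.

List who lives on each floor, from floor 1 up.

From clue 1: Kira is in {1,2,3,4}.
From clues 1–2: Carlos is in {1,5}.
From clues 1–3: Kira is in {2,3}.
From clues 1–4: Cyrus → floor 1, Kira → floor 2, Jing → floor 3, Ines → floor 4, Carlos → floor 5.

Cyrus, Kira, Jing, Ines, Carlos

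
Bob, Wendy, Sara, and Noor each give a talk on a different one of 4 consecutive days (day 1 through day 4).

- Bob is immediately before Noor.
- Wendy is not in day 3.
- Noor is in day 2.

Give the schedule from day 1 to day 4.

From clue 1: Bob is in {1,2,3}.
From clues 1–3: Bob → day 1, Noor → day 2, Sara → day 3, Wendy → day 4.

Bob, Noor, Sara, Wendy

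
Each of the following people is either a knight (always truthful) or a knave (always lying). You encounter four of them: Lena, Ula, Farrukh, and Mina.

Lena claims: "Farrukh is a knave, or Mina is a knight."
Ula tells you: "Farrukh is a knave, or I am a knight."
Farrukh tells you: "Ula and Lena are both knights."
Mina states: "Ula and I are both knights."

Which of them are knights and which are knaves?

Lena: knight, Ula: knight, Farrukh: knight, Mina: knight

Consider Lena. Suppose Lena is a knave.
Then no assignment of the remaining roles makes every statement match its speaker's type — contradiction.
So Lena is a knight.
Consider Ula. Suppose Ula is a knave.
Then no assignment of the remaining roles makes every statement match its speaker's type — contradiction.
So Ula is a knight.
With that fixed, Farrukh's statement is true, so Farrukh is a knight.
Consider Mina. Suppose Mina is a knave.
Then Lena's statement comes out false, contradicting Lena being a knight.
So Mina is a knight.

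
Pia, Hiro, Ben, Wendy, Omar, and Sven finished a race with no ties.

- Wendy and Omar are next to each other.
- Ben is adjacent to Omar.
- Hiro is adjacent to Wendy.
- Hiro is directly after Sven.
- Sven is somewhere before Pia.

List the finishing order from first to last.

From clues 1–2: Omar is in {2,3,4,5}.
From clues 1–3: Pia is in {1,2,5,6}.
From clues 1–4: Pia is in {1,6}.
From clues 1–5: Sven → place 1, Hiro → place 2, Wendy → place 3, Omar → place 4, Ben → place 5, Pia → place 6.

Sven, Hiro, Wendy, Omar, Ben, Pia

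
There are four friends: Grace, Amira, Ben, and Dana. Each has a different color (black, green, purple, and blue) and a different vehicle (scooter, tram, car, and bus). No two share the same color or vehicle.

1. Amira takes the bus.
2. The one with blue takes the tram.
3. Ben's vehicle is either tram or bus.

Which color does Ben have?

blue

With clues 1–3, black, green, and purple are impossible for Ben's color.
That leaves blue.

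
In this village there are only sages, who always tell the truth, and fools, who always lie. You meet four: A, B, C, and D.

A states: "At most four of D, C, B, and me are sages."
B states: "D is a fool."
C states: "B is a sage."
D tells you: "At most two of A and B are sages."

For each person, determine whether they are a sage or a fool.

Regardless of anyone's role, A's statement is true, so A is a sage.
With that fixed, D's statement is true, so D is a sage.
With that fixed, B's statement is false, so B is a fool.
With that fixed, C's statement is false, so C is a fool.

A: sage, B: fool, C: fool, D: sage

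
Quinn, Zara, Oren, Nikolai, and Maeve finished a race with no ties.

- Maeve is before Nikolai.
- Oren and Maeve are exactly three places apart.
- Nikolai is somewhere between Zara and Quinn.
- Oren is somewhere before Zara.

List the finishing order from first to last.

From clue 1: Nikolai is in {2,3,4,5}.
From clues 1–2: Oren is in {1,4,5}.
From clues 1–3: Nikolai → place 3.
From clues 1–4: Maeve → place 1, Quinn → place 2, Oren → place 4, Zara → place 5.

Maeve, Quinn, Nikolai, Oren, Zara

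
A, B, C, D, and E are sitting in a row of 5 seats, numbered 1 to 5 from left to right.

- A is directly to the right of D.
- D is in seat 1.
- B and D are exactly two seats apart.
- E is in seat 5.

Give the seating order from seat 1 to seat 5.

From clue 1: A is in {2,3,4,5}.
From clues 1–2: D → seat 1, A → seat 2.
From clues 1–3: B → seat 3.
From clues 1–4: C → seat 4, E → seat 5.

D, A, B, C, E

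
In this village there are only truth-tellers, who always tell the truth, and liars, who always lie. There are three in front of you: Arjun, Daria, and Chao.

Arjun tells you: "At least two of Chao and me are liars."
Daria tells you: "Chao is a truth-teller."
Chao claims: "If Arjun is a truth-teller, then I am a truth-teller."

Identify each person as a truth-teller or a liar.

Consider Arjun. Suppose Arjun is a truth-teller.
Then Arjun's own statement would have to be true, but it can't be — contradiction.
So Arjun is a liar.
With that fixed, Chao's statement is true, so Chao is a truth-teller.
With that fixed, Daria's statement is true, so Daria is a truth-teller.

Arjun: liar, Daria: truth-teller, Chao: truth-teller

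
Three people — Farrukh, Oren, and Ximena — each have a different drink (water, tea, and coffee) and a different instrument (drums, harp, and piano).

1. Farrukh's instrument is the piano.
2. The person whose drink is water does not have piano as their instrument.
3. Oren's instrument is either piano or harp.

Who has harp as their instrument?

Clue 1 rules out Farrukh for the one with instrument harp.
With clues 1–3, Ximena is impossible for the one with instrument harp.
That leaves Oren.

Oren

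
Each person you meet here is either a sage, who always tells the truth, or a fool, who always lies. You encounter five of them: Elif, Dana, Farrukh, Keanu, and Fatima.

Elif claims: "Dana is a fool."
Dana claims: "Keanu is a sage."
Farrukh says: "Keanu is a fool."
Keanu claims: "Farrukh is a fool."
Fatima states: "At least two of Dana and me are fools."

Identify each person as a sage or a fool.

Consider Elif. Suppose Elif is a sage.
Then no assignment of the remaining roles makes every statement match its speaker's type — contradiction.
So Elif is a fool.
Consider Dana. Suppose Dana is a fool.
Then Elif's statement comes out true, contradicting Elif being a fool.
So Dana is a sage.
With that fixed, Fatima's statement is false, so Fatima is a fool.
Consider Farrukh. Suppose Farrukh is a sage.
Then no assignment of the remaining roles makes every statement match its speaker's type — contradiction.
So Farrukh is a fool.
With that fixed, Keanu's statement is true, so Keanu is a sage.

Elif: fool, Dana: sage, Farrukh: fool, Keanu: sage, Fatima: fool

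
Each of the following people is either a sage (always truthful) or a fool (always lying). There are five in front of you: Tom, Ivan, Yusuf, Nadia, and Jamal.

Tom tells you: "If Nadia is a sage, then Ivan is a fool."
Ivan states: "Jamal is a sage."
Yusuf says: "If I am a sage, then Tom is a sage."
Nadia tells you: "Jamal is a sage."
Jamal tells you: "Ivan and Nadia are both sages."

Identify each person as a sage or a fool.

Consider Tom. Suppose Tom is a fool.
Then whichever role Yusuf has, Yusuf's statement has the wrong truth value — contradiction.
So Tom is a sage.
With that fixed, Yusuf's statement is true, so Yusuf is a sage.
Consider Ivan. Suppose Ivan is a sage.
Then no assignment of the remaining roles makes every statement match its speaker's type — contradiction.
So Ivan is a fool.
With that fixed, Jamal's statement is false, so Jamal is a fool.
With that fixed, Nadia's statement is false, so Nadia is a fool.

Tom: sage, Ivan: fool, Yusuf: sage, Nadia: fool, Jamal: fool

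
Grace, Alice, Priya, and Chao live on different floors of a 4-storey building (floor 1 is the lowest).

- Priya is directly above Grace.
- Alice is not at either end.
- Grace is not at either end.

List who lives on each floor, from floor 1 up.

From clue 1: Grace is in {1,2,3}.
From clues 1–2: Grace is in {1,3}.
From clues 1–3: Chao → floor 1, Alice → floor 2, Grace → floor 3, Priya → floor 4.

Chao, Alice, Grace, Priya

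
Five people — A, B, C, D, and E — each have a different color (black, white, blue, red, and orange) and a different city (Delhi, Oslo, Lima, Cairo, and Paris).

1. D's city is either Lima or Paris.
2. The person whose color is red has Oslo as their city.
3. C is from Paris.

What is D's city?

Clue 1 rules out Cairo, Delhi, and Oslo for D's city.
With clues 1–3, Paris is impossible for D's city.
That leaves Lima.

Lima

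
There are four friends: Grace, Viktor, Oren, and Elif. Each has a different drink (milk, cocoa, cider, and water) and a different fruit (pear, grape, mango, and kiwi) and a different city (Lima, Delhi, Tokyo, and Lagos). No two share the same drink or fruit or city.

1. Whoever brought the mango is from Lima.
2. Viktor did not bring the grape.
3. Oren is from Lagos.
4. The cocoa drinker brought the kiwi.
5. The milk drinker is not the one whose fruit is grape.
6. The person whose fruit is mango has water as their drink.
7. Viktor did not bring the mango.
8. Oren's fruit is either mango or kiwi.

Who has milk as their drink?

With clues 1–8, Elif, Grace, and Oren are impossible for the one with drink milk.
That leaves Viktor.

Viktor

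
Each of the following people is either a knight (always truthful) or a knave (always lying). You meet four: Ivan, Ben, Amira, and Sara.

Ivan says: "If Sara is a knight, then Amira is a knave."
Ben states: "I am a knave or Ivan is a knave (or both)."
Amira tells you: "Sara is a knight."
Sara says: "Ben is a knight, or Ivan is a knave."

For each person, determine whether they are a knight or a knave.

Consider Ivan. Suppose Ivan is a knight.
Then whichever role Ben has, Ben's statement has the wrong truth value — contradiction.
So Ivan is a knave.
With that fixed, Ben's statement is true, so Ben is a knight.
With that fixed, Sara's statement is true, so Sara is a knight.
With that fixed, Amira's statement is true, so Amira is a knight.

Ivan: knave, Ben: knight, Amira: knight, Sara: knight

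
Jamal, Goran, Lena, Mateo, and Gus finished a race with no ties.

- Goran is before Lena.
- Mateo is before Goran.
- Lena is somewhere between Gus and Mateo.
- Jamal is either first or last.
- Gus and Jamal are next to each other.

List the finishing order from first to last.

From clue 1: Goran is in {1,2,3,4}.
From clues 1–2: Goran is in {2,3,4}.
From clues 1–3: Goran is in {2,3}.
From clues 1–4: Jamal is in {1,5}.
From clues 1–5: Mateo → place 1, Goran → place 2, Lena → place 3, Gus → place 4, Jamal → place 5.

Mateo, Goran, Lena, Gus, Jamal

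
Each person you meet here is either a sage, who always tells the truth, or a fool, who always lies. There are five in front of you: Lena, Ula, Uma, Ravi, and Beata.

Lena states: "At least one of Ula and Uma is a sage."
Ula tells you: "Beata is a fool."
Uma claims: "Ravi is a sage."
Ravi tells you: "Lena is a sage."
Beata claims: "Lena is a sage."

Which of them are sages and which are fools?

Consider Lena. Suppose Lena is a fool.
Then no assignment of the remaining roles makes every statement match its speaker's type — contradiction.
So Lena is a sage.
With that fixed, Ravi's statement is true, so Ravi is a sage.
With that fixed, Beata's statement is true, so Beata is a sage.
With that fixed, Ula's statement is false, so Ula is a fool.
With that fixed, Uma's statement is true, so Uma is a sage.

Lena: sage, Ula: fool, Uma: sage, Ravi: sage, Beata: sage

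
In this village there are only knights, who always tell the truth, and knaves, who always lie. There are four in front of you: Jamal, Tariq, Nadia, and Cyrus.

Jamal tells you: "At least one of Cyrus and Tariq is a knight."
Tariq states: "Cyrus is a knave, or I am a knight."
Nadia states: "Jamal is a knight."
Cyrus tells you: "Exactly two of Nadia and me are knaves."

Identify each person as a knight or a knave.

Jamal: knight, Tariq: knight, Nadia: knight, Cyrus: knave

Consider Jamal. Suppose Jamal is a knave.
Then no assignment of the remaining roles makes every statement match its speaker's type — contradiction.
So Jamal is a knight.
With that fixed, Nadia's statement is true, so Nadia is a knight.
With that fixed, Cyrus's statement is false, so Cyrus is a knave.
With that fixed, Tariq's statement is true, so Tariq is a knight.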